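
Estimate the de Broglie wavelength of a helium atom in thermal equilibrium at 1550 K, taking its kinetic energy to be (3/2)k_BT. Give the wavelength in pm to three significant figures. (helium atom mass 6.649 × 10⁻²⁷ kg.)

λ = 32.1 pm

KE = (3/2)k_BT = 1.5 × 1.381 × 10⁻²³ × 1550 = 3.211 × 10⁻²⁰ J.
p = √(2mKE) = √(2 × 6.649 × 10⁻²⁷ × 3.211 × 10⁻²⁰) = 2.066 × 10⁻²³ kg·m/s.
λ = h/p = 3.21 × 10⁻¹¹ m = 32.1 pm.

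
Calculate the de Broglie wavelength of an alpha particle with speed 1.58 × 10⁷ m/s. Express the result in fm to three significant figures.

p = mv = 6.645 × 10⁻²⁷ × 1.58 × 10⁷ = 1.050 × 10⁻¹⁹ kg·m/s.
λ = h/p = 6.626 × 10⁻³⁴ / 1.050 × 10⁻¹⁹ = 6.31 × 10⁻¹⁵ m = 6.31 fm.

λ = 6.31 fm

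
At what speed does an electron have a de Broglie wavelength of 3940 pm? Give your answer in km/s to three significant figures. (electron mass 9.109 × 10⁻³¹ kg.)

p = h/λ = 6.626 × 10⁻³⁴ / 3.940 × 10⁻⁹ = 1.682 × 10⁻²⁵ kg·m/s.
v = p/m = 1.682 × 10⁻²⁵ / 9.109 × 10⁻³¹ = 1.85 × 10⁵ m/s = 185 km/s.

v = 185 km/s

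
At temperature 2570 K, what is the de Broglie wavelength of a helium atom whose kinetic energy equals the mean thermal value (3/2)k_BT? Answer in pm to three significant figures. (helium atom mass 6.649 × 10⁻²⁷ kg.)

λ = 24.9 pm

KE = (3/2)k_BT = 1.5 × 1.381 × 10⁻²³ × 2570 = 5.324 × 10⁻²⁰ J.
p = √(2mKE) = √(2 × 6.649 × 10⁻²⁷ × 5.324 × 10⁻²⁰) = 2.661 × 10⁻²³ kg·m/s.
λ = h/p = 2.49 × 10⁻¹¹ m = 24.9 pm.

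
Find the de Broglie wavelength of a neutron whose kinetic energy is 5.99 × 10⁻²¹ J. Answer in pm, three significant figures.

λ = 148 pm

p = √(2mKE) = √(2 × 1.675 × 10⁻²⁷ × 5.990 × 10⁻²¹) = 4.480 × 10⁻²⁴ kg·m/s.
λ = h/p = 6.626 × 10⁻³⁴ / 4.480 × 10⁻²⁴ = 1.48 × 10⁻¹⁰ m = 148 pm.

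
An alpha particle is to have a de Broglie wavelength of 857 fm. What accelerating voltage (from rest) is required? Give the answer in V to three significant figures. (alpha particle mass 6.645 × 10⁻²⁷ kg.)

V = 140 V

p = h/λ = 6.626 × 10⁻³⁴ / 8.570 × 10⁻¹³ = 7.732 × 10⁻²² kg·m/s.
KE = p²/(2m) = 4.498 × 10⁻¹⁷ J.
V = KE/2e = 4.498 × 10⁻¹⁷ / (2 × 1.602 × 10⁻¹⁹) = 140 V.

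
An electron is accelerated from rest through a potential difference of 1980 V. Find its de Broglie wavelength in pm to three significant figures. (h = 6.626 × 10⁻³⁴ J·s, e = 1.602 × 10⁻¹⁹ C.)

λ = 27.6 pm

KE = eV = 1.602 × 10⁻¹⁹ × 1980 = 3.172 × 10⁻¹⁶ J.
p = √(2mKE) = √(2 × 9.109 × 10⁻³¹ × 3.172 × 10⁻¹⁶) = 2.404 × 10⁻²³ kg·m/s.
λ = h/p = 6.626 × 10⁻³⁴ / 2.404 × 10⁻²³ = 2.76 × 10⁻¹¹ m = 27.6 pm.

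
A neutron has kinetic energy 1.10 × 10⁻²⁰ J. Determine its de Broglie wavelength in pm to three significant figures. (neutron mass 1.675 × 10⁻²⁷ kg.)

λ = 109 pm

p = √(2mKE) = √(2 × 1.675 × 10⁻²⁷ × 1.100 × 10⁻²⁰) = 6.070 × 10⁻²⁴ kg·m/s.
λ = h/p = 6.626 × 10⁻³⁴ / 6.070 × 10⁻²⁴ = 1.09 × 10⁻¹⁰ m = 109 pm.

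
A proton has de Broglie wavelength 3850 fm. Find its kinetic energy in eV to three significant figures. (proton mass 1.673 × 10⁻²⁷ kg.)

KE = 55.3 eV

p = h/λ = 6.626 × 10⁻³⁴ / 3.850 × 10⁻¹² = 1.721 × 10⁻²² kg·m/s.
KE = p²/(2m) = (1.721 × 10⁻²²)² / (2 × 1.673 × 10⁻²⁷) = 8.852 × 10⁻¹⁸ J = 55.3 eV.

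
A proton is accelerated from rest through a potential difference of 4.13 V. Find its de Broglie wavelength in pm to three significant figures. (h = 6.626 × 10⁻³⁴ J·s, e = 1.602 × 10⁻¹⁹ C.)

λ = 14.1 pm

KE = eV = 1.602 × 10⁻¹⁹ × 4.130 = 6.616 × 10⁻¹⁹ J.
p = √(2mKE) = √(2 × 1.673 × 10⁻²⁷ × 6.616 × 10⁻¹⁹) = 4.705 × 10⁻²³ kg·m/s.
λ = h/p = 6.626 × 10⁻³⁴ / 4.705 × 10⁻²³ = 1.41 × 10⁻¹¹ m = 14.1 pm.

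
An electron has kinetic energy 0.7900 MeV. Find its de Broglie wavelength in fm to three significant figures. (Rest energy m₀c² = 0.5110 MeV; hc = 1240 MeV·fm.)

Total energy E = KE + m₀c² = 0.7900 + 0.5110 = 1.3010 MeV.
(pc)² = E² − (m₀c²)² = (1.3010)² − (0.5110)² = 1.431 MeV², so pc = 1.196 MeV.
λ = hc/(pc) = 1240 MeV·fm / 1.196 MeV = 1040 fm.

λ = 1040 fm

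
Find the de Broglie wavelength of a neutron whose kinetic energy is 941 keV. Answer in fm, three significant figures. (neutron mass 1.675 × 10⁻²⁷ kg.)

KE = 941 keV = 1.507 × 10⁻¹³ J.
p = √(2mKE) = √(2 × 1.675 × 10⁻²⁷ × 1.507 × 10⁻¹³) = 2.247 × 10⁻²⁰ kg·m/s.
λ = h/p = 6.626 × 10⁻³⁴ / 2.247 × 10⁻²⁰ = 2.95 × 10⁻¹⁴ m = 29.5 fm.

λ = 29.5 fm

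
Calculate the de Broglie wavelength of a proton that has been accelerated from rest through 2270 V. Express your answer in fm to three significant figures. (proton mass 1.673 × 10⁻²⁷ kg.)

λ = 601 fm

KE = eV = 1.602 × 10⁻¹⁹ × 2270 = 3.637 × 10⁻¹⁶ J.
p = √(2mKE) = √(2 × 1.673 × 10⁻²⁷ × 3.637 × 10⁻¹⁶) = 1.103 × 10⁻²¹ kg·m/s.
λ = h/p = 6.626 × 10⁻³⁴ / 1.103 × 10⁻²¹ = 6.01 × 10⁻¹³ m = 601 fm.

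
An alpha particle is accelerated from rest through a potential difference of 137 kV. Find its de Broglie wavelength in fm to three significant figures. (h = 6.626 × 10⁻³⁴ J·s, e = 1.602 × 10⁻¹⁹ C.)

KE = 2eV = 2 × 1.602 × 10⁻¹⁹ × 1.370 × 10⁵ = 4.389 × 10⁻¹⁴ J.
p = √(2mKE) = √(2 × 6.645 × 10⁻²⁷ × 4.389 × 10⁻¹⁴) = 2.415 × 10⁻²⁰ kg·m/s.
λ = h/p = 6.626 × 10⁻³⁴ / 2.415 × 10⁻²⁰ = 2.74 × 10⁻¹⁴ m = 27.4 fm.

λ = 27.4 fm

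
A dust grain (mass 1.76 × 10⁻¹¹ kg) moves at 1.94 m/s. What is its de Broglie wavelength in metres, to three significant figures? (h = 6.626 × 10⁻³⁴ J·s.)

λ = 1.94 × 10⁻²³ m

p = mv = 1.76 × 10⁻¹¹ × 1.94 = 3.414 × 10⁻¹¹ kg·m/s.
λ = h/p = 6.626 × 10⁻³⁴ / 3.414 × 10⁻¹¹ = 1.94 × 10⁻²³ m.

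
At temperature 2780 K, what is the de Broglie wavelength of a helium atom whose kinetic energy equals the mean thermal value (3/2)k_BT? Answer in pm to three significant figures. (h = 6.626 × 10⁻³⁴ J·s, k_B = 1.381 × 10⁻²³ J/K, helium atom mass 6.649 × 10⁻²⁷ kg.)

λ = 23.9 pm

KE = (3/2)k_BT = 1.5 × 1.381 × 10⁻²³ × 2780 = 5.759 × 10⁻²⁰ J.
p = √(2mKE) = √(2 × 6.649 × 10⁻²⁷ × 5.759 × 10⁻²⁰) = 2.767 × 10⁻²³ kg·m/s.
λ = h/p = 2.39 × 10⁻¹¹ m = 23.9 pm.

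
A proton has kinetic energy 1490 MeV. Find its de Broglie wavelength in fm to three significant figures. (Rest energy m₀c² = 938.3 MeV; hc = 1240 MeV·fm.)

Total energy E = KE + m₀c² = 1490 + 938.3 = 2428.3 MeV.
(pc)² = E² − (m₀c²)² = (2428.3)² − (938.3)² = 5.016 × 10⁶ MeV², so pc = 2240 MeV.
λ = hc/(pc) = 1240 MeV·fm / 2240 MeV = 0.554 fm.

λ = 0.554 fm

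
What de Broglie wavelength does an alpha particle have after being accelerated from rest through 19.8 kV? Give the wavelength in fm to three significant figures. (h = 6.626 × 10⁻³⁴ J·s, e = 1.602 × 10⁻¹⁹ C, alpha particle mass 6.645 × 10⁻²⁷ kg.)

λ = 72.2 fm

KE = 2eV = 2 × 1.602 × 10⁻¹⁹ × 1.980 × 10⁴ = 6.344 × 10⁻¹⁵ J.
p = √(2mKE) = √(2 × 6.645 × 10⁻²⁷ × 6.344 × 10⁻¹⁵) = 9.182 × 10⁻²¹ kg·m/s.
λ = h/p = 6.626 × 10⁻³⁴ / 9.182 × 10⁻²¹ = 7.22 × 10⁻¹⁴ m = 72.2 fm.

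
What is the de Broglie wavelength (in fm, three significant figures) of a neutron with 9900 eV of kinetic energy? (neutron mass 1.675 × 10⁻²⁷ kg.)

λ = 287 fm

KE = 9900 eV = 1.586 × 10⁻¹⁵ J.
p = √(2mKE) = √(2 × 1.675 × 10⁻²⁷ × 1.586 × 10⁻¹⁵) = 2.305 × 10⁻²¹ kg·m/s.
λ = h/p = 6.626 × 10⁻³⁴ / 2.305 × 10⁻²¹ = 2.87 × 10⁻¹³ m = 287 fm.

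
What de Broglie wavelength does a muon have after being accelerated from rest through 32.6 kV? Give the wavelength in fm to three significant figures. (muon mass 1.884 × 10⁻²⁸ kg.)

KE = eV = 1.602 × 10⁻¹⁹ × 3.260 × 10⁴ = 5.223 × 10⁻¹⁵ J.
p = √(2mKE) = √(2 × 1.884 × 10⁻²⁸ × 5.223 × 10⁻¹⁵) = 1.403 × 10⁻²¹ kg·m/s.
λ = h/p = 6.626 × 10⁻³⁴ / 1.403 × 10⁻²¹ = 4.72 × 10⁻¹³ m = 472 fm.

λ = 472 fm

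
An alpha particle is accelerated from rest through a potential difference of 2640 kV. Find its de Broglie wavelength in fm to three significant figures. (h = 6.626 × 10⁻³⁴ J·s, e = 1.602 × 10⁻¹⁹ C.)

KE = 2eV = 2 × 1.602 × 10⁻¹⁹ × 2.640 × 10⁶ = 8.459 × 10⁻¹³ J.
p = √(2mKE) = √(2 × 6.645 × 10⁻²⁷ × 8.459 × 10⁻¹³) = 1.060 × 10⁻¹⁹ kg·m/s.
λ = h/p = 6.626 × 10⁻³⁴ / 1.060 × 10⁻¹⁹ = 6.25 × 10⁻¹⁵ m = 6.25 fm.

λ = 6.25 fm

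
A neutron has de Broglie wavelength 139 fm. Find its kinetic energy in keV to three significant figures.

p = h/λ = 6.626 × 10⁻³⁴ / 1.390 × 10⁻¹³ = 4.767 × 10⁻²¹ kg·m/s.
KE = p²/(2m) = (4.767 × 10⁻²¹)² / (2 × 1.675 × 10⁻²⁷) = 6.783 × 10⁻¹⁵ J = 42.3 keV.

KE = 42.3 keV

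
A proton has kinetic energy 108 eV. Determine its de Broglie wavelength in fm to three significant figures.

KE = 108 eV = 1.730 × 10⁻¹⁷ J.
p = √(2mKE) = √(2 × 1.673 × 10⁻²⁷ × 1.730 × 10⁻¹⁷) = 2.406 × 10⁻²² kg·m/s.
λ = h/p = 6.626 × 10⁻³⁴ / 2.406 × 10⁻²² = 2.75 × 10⁻¹² m = 2750 fm.

λ = 2750 fm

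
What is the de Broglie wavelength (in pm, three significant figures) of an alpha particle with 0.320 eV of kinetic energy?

KE = 0.320 eV = 5.126 × 10⁻²⁰ J.
p = √(2mKE) = √(2 × 6.645 × 10⁻²⁷ × 5.126 × 10⁻²⁰) = 2.610 × 10⁻²³ kg·m/s.
λ = h/p = 6.626 × 10⁻³⁴ / 2.610 × 10⁻²³ = 2.54 × 10⁻¹¹ m = 25.4 pm.

λ = 25.4 pm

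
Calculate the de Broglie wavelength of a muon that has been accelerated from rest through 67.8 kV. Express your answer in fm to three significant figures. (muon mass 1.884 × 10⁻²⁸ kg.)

KE = eV = 1.602 × 10⁻¹⁹ × 6.780 × 10⁴ = 1.086 × 10⁻¹⁴ J.
p = √(2mKE) = √(2 × 1.884 × 10⁻²⁸ × 1.086 × 10⁻¹⁴) = 2.023 × 10⁻²¹ kg·m/s.
λ = h/p = 6.626 × 10⁻³⁴ / 2.023 × 10⁻²¹ = 3.28 × 10⁻¹³ m = 328 fm.

λ = 328 fm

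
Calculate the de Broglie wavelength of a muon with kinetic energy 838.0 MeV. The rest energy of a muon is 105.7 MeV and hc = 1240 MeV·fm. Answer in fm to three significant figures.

λ = 1.32 fm

Total energy E = KE + m₀c² = 838.0 + 105.7 = 943.7 MeV.
(pc)² = E² − (m₀c²)² = (943.7)² − (105.7)² = 8.794 × 10⁵ MeV², so pc = 937.8 MeV.
λ = hc/(pc) = 1240 MeV·fm / 937.8 MeV = 1.32 fm.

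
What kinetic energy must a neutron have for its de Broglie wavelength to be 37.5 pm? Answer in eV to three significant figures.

KE = 0.582 eV

p = h/λ = 6.626 × 10⁻³⁴ / 3.750 × 10⁻¹¹ = 1.767 × 10⁻²³ kg·m/s.
KE = p²/(2m) = (1.767 × 10⁻²³)² / (2 × 1.675 × 10⁻²⁷) = 9.320 × 10⁻²⁰ J = 0.582 eV.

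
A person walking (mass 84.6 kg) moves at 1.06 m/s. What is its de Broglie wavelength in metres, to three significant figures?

λ = 7.39 × 10⁻³⁶ m

p = mv = 84.6 × 1.06 = 8.968 × 10¹ kg·m/s.
λ = h/p = 6.626 × 10⁻³⁴ / 8.968 × 10¹ = 7.39 × 10⁻³⁶ m.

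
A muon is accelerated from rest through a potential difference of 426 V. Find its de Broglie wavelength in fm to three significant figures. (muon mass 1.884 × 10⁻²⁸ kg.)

KE = eV = 1.602 × 10⁻¹⁹ × 426.0 = 6.825 × 10⁻¹⁷ J.
p = √(2mKE) = √(2 × 1.884 × 10⁻²⁸ × 6.825 × 10⁻¹⁷) = 1.604 × 10⁻²² kg·m/s.
λ = h/p = 6.626 × 10⁻³⁴ / 1.604 × 10⁻²² = 4.13 × 10⁻¹² m = 4130 fm.

λ = 4130 fm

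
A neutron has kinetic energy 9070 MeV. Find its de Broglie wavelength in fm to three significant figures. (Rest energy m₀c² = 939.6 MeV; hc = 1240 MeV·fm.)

Total energy E = KE + m₀c² = 9070 + 939.6 = 10009.6 MeV.
(pc)² = E² − (m₀c²)² = (10009.6)² − (939.6)² = 9.931 × 10⁷ MeV², so pc = 9965 MeV.
λ = hc/(pc) = 1240 MeV·fm / 9965 MeV = 0.124 fm.

λ = 0.124 fm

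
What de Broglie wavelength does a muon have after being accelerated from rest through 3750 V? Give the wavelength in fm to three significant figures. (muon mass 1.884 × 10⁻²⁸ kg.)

λ = 1390 fm

KE = eV = 1.602 × 10⁻¹⁹ × 3750 = 6.007 × 10⁻¹⁶ J.
p = √(2mKE) = √(2 × 1.884 × 10⁻²⁸ × 6.007 × 10⁻¹⁶) = 4.758 × 10⁻²² kg·m/s.
λ = h/p = 6.626 × 10⁻³⁴ / 4.758 × 10⁻²² = 1.39 × 10⁻¹² m = 1390 fm.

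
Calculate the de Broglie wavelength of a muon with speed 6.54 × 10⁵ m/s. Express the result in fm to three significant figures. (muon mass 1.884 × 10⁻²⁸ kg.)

p = mv = 1.884 × 10⁻²⁸ × 6.54 × 10⁵ = 1.232 × 10⁻²² kg·m/s.
λ = h/p = 6.626 × 10⁻³⁴ / 1.232 × 10⁻²² = 5.38 × 10⁻¹² m = 5380 fm.

λ = 5380 fm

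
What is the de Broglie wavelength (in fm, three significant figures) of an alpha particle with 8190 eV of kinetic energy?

λ = 159 fm

KE = 8190 eV = 1.312 × 10⁻¹⁵ J.
p = √(2mKE) = √(2 × 6.645 × 10⁻²⁷ × 1.312 × 10⁻¹⁵) = 4.176 × 10⁻²¹ kg·m/s.
λ = h/p = 6.626 × 10⁻³⁴ / 4.176 × 10⁻²¹ = 1.59 × 10⁻¹³ m = 159 fm.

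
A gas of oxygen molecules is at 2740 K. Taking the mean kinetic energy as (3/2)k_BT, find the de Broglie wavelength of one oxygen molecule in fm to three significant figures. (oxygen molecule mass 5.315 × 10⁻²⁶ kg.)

KE = (3/2)k_BT = 1.5 × 1.381 × 10⁻²³ × 2740 = 5.676 × 10⁻²⁰ J.
p = √(2mKE) = √(2 × 5.315 × 10⁻²⁶ × 5.676 × 10⁻²⁰) = 7.768 × 10⁻²³ kg·m/s.
λ = h/p = 8.53 × 10⁻¹² m = 8530 fm.

λ = 8530 fm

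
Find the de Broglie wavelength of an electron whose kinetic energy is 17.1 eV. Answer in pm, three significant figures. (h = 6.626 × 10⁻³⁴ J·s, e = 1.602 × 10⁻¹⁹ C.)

λ = 297 pm

KE = 17.1 eV = 2.739 × 10⁻¹⁸ J.
p = √(2mKE) = √(2 × 9.109 × 10⁻³¹ × 2.739 × 10⁻¹⁸) = 2.234 × 10⁻²⁴ kg·m/s.
λ = h/p = 6.626 × 10⁻³⁴ / 2.234 × 10⁻²⁴ = 2.97 × 10⁻¹⁰ m = 297 pm.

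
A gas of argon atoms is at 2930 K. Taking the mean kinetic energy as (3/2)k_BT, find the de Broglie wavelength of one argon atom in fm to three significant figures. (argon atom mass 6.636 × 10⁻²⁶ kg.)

KE = (3/2)k_BT = 1.5 × 1.381 × 10⁻²³ × 2930 = 6.069 × 10⁻²⁰ J.
p = √(2mKE) = √(2 × 6.636 × 10⁻²⁶ × 6.069 × 10⁻²⁰) = 8.975 × 10⁻²³ kg·m/s.
λ = h/p = 7.38 × 10⁻¹² m = 7380 fm.

λ = 7380 fm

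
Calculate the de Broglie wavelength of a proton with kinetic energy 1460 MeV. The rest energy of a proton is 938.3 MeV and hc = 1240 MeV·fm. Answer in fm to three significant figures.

λ = 0.562 fm

Total energy E = KE + m₀c² = 1460 + 938.3 = 2398.3 MeV.
(pc)² = E² − (m₀c²)² = (2398.3)² − (938.3)² = 4.871 × 10⁶ MeV², so pc = 2207 MeV.
λ = hc/(pc) = 1240 MeV·fm / 2207 MeV = 0.562 fm.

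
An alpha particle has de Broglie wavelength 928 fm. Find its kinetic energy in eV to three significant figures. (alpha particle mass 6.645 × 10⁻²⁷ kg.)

p = h/λ = 6.626 × 10⁻³⁴ / 9.280 × 10⁻¹³ = 7.140 × 10⁻²² kg·m/s.
KE = p²/(2m) = (7.140 × 10⁻²²)² / (2 × 6.645 × 10⁻²⁷) = 3.836 × 10⁻¹⁷ J = 239 eV.

KE = 239 eV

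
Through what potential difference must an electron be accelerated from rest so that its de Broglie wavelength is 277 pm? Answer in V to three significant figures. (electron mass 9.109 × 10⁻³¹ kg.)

p = h/λ = 6.626 × 10⁻³⁴ / 2.770 × 10⁻¹⁰ = 2.392 × 10⁻²⁴ kg·m/s.
KE = p²/(2m) = 3.141 × 10⁻¹⁸ J.
V = KE/e = 3.141 × 10⁻¹⁸ / (1.602 × 10⁻¹⁹) = 19.6 V.

V = 19.6 V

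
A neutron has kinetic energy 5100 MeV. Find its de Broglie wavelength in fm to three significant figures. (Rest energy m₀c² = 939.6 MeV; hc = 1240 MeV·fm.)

Total energy E = KE + m₀c² = 5100 + 939.6 = 6039.6 MeV.
(pc)² = E² − (m₀c²)² = (6039.6)² − (939.6)² = 3.559 × 10⁷ MeV², so pc = 5966 MeV.
λ = hc/(pc) = 1240 MeV·fm / 5966 MeV = 0.208 fm.

λ = 0.208 fm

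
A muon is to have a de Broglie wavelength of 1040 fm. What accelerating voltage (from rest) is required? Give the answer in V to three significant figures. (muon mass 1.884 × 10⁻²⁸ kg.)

p = h/λ = 6.626 × 10⁻³⁴ / 1.040 × 10⁻¹² = 6.371 × 10⁻²² kg·m/s.
KE = p²/(2m) = 1.077 × 10⁻¹⁵ J.
V = KE/e = 1.077 × 10⁻¹⁵ / (1.602 × 10⁻¹⁹) = 6720 V.

V = 6720 V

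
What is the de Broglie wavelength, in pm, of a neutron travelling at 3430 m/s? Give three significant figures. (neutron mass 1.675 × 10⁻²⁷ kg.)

p = mv = 1.675 × 10⁻²⁷ × 3430 = 5.745 × 10⁻²⁴ kg·m/s.
λ = h/p = 6.626 × 10⁻³⁴ / 5.745 × 10⁻²⁴ = 1.15 × 10⁻¹⁰ m = 115 pm.

λ = 115 pm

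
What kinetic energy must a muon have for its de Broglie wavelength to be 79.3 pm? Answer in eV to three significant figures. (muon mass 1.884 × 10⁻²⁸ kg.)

KE = 1.16 eV

p = h/λ = 6.626 × 10⁻³⁴ / 7.930 × 10⁻¹¹ = 8.356 × 10⁻²⁴ kg·m/s.
KE = p²/(2m) = (8.356 × 10⁻²⁴)² / (2 × 1.884 × 10⁻²⁸) = 1.853 × 10⁻¹⁹ J = 1.16 eV.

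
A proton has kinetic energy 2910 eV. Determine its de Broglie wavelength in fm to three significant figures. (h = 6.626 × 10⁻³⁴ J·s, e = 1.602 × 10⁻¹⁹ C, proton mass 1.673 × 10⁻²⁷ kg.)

KE = 2910 eV = 4.662 × 10⁻¹⁶ J.
p = √(2mKE) = √(2 × 1.673 × 10⁻²⁷ × 4.662 × 10⁻¹⁶) = 1.249 × 10⁻²¹ kg·m/s.
λ = h/p = 6.626 × 10⁻³⁴ / 1.249 × 10⁻²¹ = 5.31 × 10⁻¹³ m = 531 fm.

λ = 531 fm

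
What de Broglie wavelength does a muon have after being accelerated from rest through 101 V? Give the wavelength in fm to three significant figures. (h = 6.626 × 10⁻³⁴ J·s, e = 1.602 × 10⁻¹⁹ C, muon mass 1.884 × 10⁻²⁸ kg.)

KE = eV = 1.602 × 10⁻¹⁹ × 101.0 = 1.618 × 10⁻¹⁷ J.
p = √(2mKE) = √(2 × 1.884 × 10⁻²⁸ × 1.618 × 10⁻¹⁷) = 7.808 × 10⁻²³ kg·m/s.
λ = h/p = 6.626 × 10⁻³⁴ / 7.808 × 10⁻²³ = 8.49 × 10⁻¹² m = 8490 fm.

λ = 8490 fm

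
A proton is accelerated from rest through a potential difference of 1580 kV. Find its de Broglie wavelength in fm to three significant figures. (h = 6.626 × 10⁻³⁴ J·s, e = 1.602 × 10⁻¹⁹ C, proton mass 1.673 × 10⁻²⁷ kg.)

λ = 22.8 fm

KE = eV = 1.602 × 10⁻¹⁹ × 1.580 × 10⁶ = 2.531 × 10⁻¹³ J.
p = √(2mKE) = √(2 × 1.673 × 10⁻²⁷ × 2.531 × 10⁻¹³) = 2.910 × 10⁻²⁰ kg·m/s.
λ = h/p = 6.626 × 10⁻³⁴ / 2.910 × 10⁻²⁰ = 2.28 × 10⁻¹⁴ m = 22.8 fm.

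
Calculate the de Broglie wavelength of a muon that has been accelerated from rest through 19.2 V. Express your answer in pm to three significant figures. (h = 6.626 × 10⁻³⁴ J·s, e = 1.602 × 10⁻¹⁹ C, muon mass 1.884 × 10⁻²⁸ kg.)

KE = eV = 1.602 × 10⁻¹⁹ × 19.20 = 3.076 × 10⁻¹⁸ J.
p = √(2mKE) = √(2 × 1.884 × 10⁻²⁸ × 3.076 × 10⁻¹⁸) = 3.404 × 10⁻²³ kg·m/s.
λ = h/p = 6.626 × 10⁻³⁴ / 3.404 × 10⁻²³ = 1.95 × 10⁻¹¹ m = 19.5 pm.

λ = 19.5 pm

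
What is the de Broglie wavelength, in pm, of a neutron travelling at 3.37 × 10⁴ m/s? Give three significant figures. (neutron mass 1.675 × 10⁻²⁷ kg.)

λ = 11.7 pm

p = mv = 1.675 × 10⁻²⁷ × 3.37 × 10⁴ = 5.645 × 10⁻²³ kg·m/s.
λ = h/p = 6.626 × 10⁻³⁴ / 5.645 × 10⁻²³ = 1.17 × 10⁻¹¹ m = 11.7 pm.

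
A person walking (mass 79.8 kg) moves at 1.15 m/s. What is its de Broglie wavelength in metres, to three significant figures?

p = mv = 79.8 × 1.15 = 9.177 × 10¹ kg·m/s.
λ = h/p = 6.626 × 10⁻³⁴ / 9.177 × 10¹ = 7.22 × 10⁻³⁶ m.

λ = 7.22 × 10⁻³⁶ m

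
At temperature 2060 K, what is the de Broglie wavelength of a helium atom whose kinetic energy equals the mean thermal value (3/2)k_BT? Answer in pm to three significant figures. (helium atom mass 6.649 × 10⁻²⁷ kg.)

λ = 27.8 pm

KE = (3/2)k_BT = 1.5 × 1.381 × 10⁻²³ × 2060 = 4.267 × 10⁻²⁰ J.
p = √(2mKE) = √(2 × 6.649 × 10⁻²⁷ × 4.267 × 10⁻²⁰) = 2.382 × 10⁻²³ kg·m/s.
λ = h/p = 2.78 × 10⁻¹¹ m = 27.8 pm.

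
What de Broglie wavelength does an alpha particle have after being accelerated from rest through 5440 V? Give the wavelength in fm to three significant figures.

KE = 2eV = 2 × 1.602 × 10⁻¹⁹ × 5440 = 1.743 × 10⁻¹⁵ J.
p = √(2mKE) = √(2 × 6.645 × 10⁻²⁷ × 1.743 × 10⁻¹⁵) = 4.813 × 10⁻²¹ kg·m/s.
λ = h/p = 6.626 × 10⁻³⁴ / 4.813 × 10⁻²¹ = 1.38 × 10⁻¹³ m = 138 fm.

λ = 138 fm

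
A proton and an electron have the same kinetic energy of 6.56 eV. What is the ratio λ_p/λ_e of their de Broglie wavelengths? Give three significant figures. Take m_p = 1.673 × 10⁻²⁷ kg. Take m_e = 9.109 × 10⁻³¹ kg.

At fixed KE, p = √(2mKE) so λ = h/p ∝ 1/√m.
λ_p/λ_e = √(m_e/m_p) = √(9.109 × 10⁻³¹/1.673 × 10⁻²⁷) = √(5.445 × 10⁻⁴) = 0.0233.

λ_p/λ_e = 0.0233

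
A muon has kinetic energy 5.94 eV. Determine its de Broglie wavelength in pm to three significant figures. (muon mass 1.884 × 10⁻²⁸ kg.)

KE = 5.94 eV = 9.516 × 10⁻¹⁹ J.
p = √(2mKE) = √(2 × 1.884 × 10⁻²⁸ × 9.516 × 10⁻¹⁹) = 1.894 × 10⁻²³ kg·m/s.
λ = h/p = 6.626 × 10⁻³⁴ / 1.894 × 10⁻²³ = 3.50 × 10⁻¹¹ m = 35.0 pm.

λ = 35.0 pm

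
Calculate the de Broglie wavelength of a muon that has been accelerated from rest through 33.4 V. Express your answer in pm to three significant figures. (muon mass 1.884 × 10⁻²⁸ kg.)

λ = 14.8 pm

KE = eV = 1.602 × 10⁻¹⁹ × 33.40 = 5.351 × 10⁻¹⁸ J.
p = √(2mKE) = √(2 × 1.884 × 10⁻²⁸ × 5.351 × 10⁻¹⁸) = 4.490 × 10⁻²³ kg·m/s.
λ = h/p = 6.626 × 10⁻³⁴ / 4.490 × 10⁻²³ = 1.48 × 10⁻¹¹ m = 14.8 pm.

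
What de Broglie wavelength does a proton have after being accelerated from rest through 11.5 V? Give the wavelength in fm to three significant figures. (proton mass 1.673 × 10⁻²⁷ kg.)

λ = 8440 fm

KE = eV = 1.602 × 10⁻¹⁹ × 11.50 = 1.842 × 10⁻¹⁸ J.
p = √(2mKE) = √(2 × 1.673 × 10⁻²⁷ × 1.842 × 10⁻¹⁸) = 7.851 × 10⁻²³ kg·m/s.
λ = h/p = 6.626 × 10⁻³⁴ / 7.851 × 10⁻²³ = 8.44 × 10⁻¹² m = 8440 fm.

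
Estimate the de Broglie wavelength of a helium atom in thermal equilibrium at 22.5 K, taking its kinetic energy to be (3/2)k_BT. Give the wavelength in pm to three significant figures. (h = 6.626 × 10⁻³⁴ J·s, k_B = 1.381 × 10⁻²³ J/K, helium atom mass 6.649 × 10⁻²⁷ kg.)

KE = (3/2)k_BT = 1.5 × 1.381 × 10⁻²³ × 22.5 = 4.661 × 10⁻²² J.
p = √(2mKE) = √(2 × 6.649 × 10⁻²⁷ × 4.661 × 10⁻²²) = 2.490 × 10⁻²⁴ kg·m/s.
λ = h/p = 2.66 × 10⁻¹⁰ m = 266 pm.

λ = 266 pm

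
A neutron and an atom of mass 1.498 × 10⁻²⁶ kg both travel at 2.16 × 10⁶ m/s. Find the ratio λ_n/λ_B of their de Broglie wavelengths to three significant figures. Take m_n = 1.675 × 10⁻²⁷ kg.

At fixed v, p = mv so λ = h/(mv) ∝ 1/m.
λ_n/λ_B = m_B/m_n = 1.498 × 10⁻²⁶/1.675 × 10⁻²⁷ = 8.94.

λ_n/λ_B = 8.94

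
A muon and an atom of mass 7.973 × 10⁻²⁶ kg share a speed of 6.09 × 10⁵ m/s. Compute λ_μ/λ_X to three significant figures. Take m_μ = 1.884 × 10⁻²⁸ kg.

λ_μ/λ_X = 423

At fixed v, p = mv so λ = h/(mv) ∝ 1/m.
λ_μ/λ_X = m_X/m_μ = 7.973 × 10⁻²⁶/1.884 × 10⁻²⁸ = 423.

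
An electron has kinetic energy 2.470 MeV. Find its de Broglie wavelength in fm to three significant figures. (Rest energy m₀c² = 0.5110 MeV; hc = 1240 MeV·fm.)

Total energy E = KE + m₀c² = 2.470 + 0.5110 = 2.9810 MeV.
(pc)² = E² − (m₀c²)² = (2.9810)² − (0.5110)² = 8.625 MeV², so pc = 2.937 MeV.
λ = hc/(pc) = 1240 MeV·fm / 2.937 MeV = 422 fm.

λ = 422 fm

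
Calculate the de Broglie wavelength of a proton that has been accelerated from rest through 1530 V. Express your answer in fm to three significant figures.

KE = eV = 1.602 × 10⁻¹⁹ × 1530 = 2.451 × 10⁻¹⁶ J.
p = √(2mKE) = √(2 × 1.673 × 10⁻²⁷ × 2.451 × 10⁻¹⁶) = 9.056 × 10⁻²² kg·m/s.
λ = h/p = 6.626 × 10⁻³⁴ / 9.056 × 10⁻²² = 7.32 × 10⁻¹³ m = 732 fm.

λ = 732 fm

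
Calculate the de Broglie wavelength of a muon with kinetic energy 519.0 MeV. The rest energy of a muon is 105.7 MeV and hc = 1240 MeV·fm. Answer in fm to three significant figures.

Total energy E = KE + m₀c² = 519.0 + 105.7 = 624.7 MeV.
(pc)² = E² − (m₀c²)² = (624.7)² − (105.7)² = 3.791 × 10⁵ MeV², so pc = 615.7 MeV.
λ = hc/(pc) = 1240 MeV·fm / 615.7 MeV = 2.01 fm.

λ = 2.01 fm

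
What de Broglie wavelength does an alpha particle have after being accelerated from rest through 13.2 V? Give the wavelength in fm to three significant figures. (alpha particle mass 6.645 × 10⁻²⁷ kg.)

KE = 2eV = 2 × 1.602 × 10⁻¹⁹ × 13.20 = 4.229 × 10⁻¹⁸ J.
p = √(2mKE) = √(2 × 6.645 × 10⁻²⁷ × 4.229 × 10⁻¹⁸) = 2.371 × 10⁻²² kg·m/s.
λ = h/p = 6.626 × 10⁻³⁴ / 2.371 × 10⁻²² = 2.79 × 10⁻¹² m = 2790 fm.

λ = 2790 fm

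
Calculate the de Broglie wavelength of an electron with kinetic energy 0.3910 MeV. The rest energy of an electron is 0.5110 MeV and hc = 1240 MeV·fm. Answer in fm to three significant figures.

λ = 1670 fm

Total energy E = KE + m₀c² = 0.3910 + 0.5110 = 0.9020 MeV.
(pc)² = E² − (m₀c²)² = (0.9020)² − (0.5110)² = 0.5525 MeV², so pc = 0.7433 MeV.
λ = hc/(pc) = 1240 MeV·fm / 0.7433 MeV = 1670 fm.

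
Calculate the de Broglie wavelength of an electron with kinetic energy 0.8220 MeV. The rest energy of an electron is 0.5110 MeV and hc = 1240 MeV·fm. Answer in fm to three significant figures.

λ = 1010 fm

Total energy E = KE + m₀c² = 0.8220 + 0.5110 = 1.3330 MeV.
(pc)² = E² − (m₀c²)² = (1.3330)² − (0.5110)² = 1.516 MeV², so pc = 1.231 MeV.
λ = hc/(pc) = 1240 MeV·fm / 1.231 MeV = 1010 fm.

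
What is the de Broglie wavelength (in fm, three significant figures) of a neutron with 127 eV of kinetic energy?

KE = 127 eV = 2.035 × 10⁻¹⁷ J.
p = √(2mKE) = √(2 × 1.675 × 10⁻²⁷ × 2.035 × 10⁻¹⁷) = 2.611 × 10⁻²² kg·m/s.
λ = h/p = 6.626 × 10⁻³⁴ / 2.611 × 10⁻²² = 2.54 × 10⁻¹² m = 2540 fm.

λ = 2540 fm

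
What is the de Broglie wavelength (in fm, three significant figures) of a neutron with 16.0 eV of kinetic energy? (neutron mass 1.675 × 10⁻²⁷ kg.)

KE = 16.0 eV = 2.563 × 10⁻¹⁸ J.
p = √(2mKE) = √(2 × 1.675 × 10⁻²⁷ × 2.563 × 10⁻¹⁸) = 9.266 × 10⁻²³ kg·m/s.
λ = h/p = 6.626 × 10⁻³⁴ / 9.266 × 10⁻²³ = 7.15 × 10⁻¹² m = 7150 fm.

λ = 7150 fm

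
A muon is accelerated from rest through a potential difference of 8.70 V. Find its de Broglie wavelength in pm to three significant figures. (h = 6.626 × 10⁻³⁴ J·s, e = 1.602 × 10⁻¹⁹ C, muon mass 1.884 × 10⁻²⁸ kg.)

λ = 28.9 pm

KE = eV = 1.602 × 10⁻¹⁹ × 8.700 = 1.394 × 10⁻¹⁸ J.
p = √(2mKE) = √(2 × 1.884 × 10⁻²⁸ × 1.394 × 10⁻¹⁸) = 2.292 × 10⁻²³ kg·m/s.
λ = h/p = 6.626 × 10⁻³⁴ / 2.292 × 10⁻²³ = 2.89 × 10⁻¹¹ m = 28.9 pm.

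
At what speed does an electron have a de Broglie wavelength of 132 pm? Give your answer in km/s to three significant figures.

v = 5510 km/s

p = h/λ = 6.626 × 10⁻³⁴ / 1.320 × 10⁻¹⁰ = 5.020 × 10⁻²⁴ kg·m/s.
v = p/m = 5.020 × 10⁻²⁴ / 9.109 × 10⁻³¹ = 5.51 × 10⁶ m/s = 5510 km/s.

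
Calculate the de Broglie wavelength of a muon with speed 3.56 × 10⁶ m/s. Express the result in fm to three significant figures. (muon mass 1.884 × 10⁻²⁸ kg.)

p = mv = 1.884 × 10⁻²⁸ × 3.56 × 10⁶ = 6.707 × 10⁻²² kg·m/s.
λ = h/p = 6.626 × 10⁻³⁴ / 6.707 × 10⁻²² = 9.88 × 10⁻¹³ m = 988 fm.

λ = 988 fm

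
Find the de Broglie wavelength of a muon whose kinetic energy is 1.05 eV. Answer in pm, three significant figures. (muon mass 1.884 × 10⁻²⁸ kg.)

KE = 1.05 eV = 1.682 × 10⁻¹⁹ J.
p = √(2mKE) = √(2 × 1.884 × 10⁻²⁸ × 1.682 × 10⁻¹⁹) = 7.961 × 10⁻²⁴ kg·m/s.
λ = h/p = 6.626 × 10⁻³⁴ / 7.961 × 10⁻²⁴ = 8.32 × 10⁻¹¹ m = 83.2 pm.

λ = 83.2 pm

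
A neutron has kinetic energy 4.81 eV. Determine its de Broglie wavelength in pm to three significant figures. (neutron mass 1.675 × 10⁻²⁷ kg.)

λ = 13.0 pm

KE = 4.81 eV = 7.706 × 10⁻¹⁹ J.
p = √(2mKE) = √(2 × 1.675 × 10⁻²⁷ × 7.706 × 10⁻¹⁹) = 5.081 × 10⁻²³ kg·m/s.
λ = h/p = 6.626 × 10⁻³⁴ / 5.081 × 10⁻²³ = 1.30 × 10⁻¹¹ m = 13.0 pm.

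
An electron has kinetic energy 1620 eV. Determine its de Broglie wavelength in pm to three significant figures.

λ = 30.5 pm

KE = 1620 eV = 2.595 × 10⁻¹⁶ J.
p = √(2mKE) = √(2 × 9.109 × 10⁻³¹ × 2.595 × 10⁻¹⁶) = 2.174 × 10⁻²³ kg·m/s.
λ = h/p = 6.626 × 10⁻³⁴ / 2.174 × 10⁻²³ = 3.05 × 10⁻¹¹ m = 30.5 pm.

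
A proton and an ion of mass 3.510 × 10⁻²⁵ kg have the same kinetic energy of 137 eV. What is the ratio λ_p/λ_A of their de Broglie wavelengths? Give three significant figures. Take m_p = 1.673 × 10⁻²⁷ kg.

At fixed KE, p = √(2mKE) so λ = h/p ∝ 1/√m.
λ_p/λ_A = √(m_A/m_p) = √(3.510 × 10⁻²⁵/1.673 × 10⁻²⁷) = √(209.8) = 14.5.

λ_p/λ_A = 14.5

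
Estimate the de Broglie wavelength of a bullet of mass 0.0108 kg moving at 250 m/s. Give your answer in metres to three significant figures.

p = mv = 0.0108 × 250 = 2.700 kg·m/s.
λ = h/p = 6.626 × 10⁻³⁴ / 2.700 = 2.45 × 10⁻³⁴ m.

λ = 2.45 × 10⁻³⁴ m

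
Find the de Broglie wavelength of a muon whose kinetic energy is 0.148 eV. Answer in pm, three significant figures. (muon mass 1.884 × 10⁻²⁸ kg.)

λ = 222 pm

KE = 0.148 eV = 2.371 × 10⁻²⁰ J.
p = √(2mKE) = √(2 × 1.884 × 10⁻²⁸ × 2.371 × 10⁻²⁰) = 2.989 × 10⁻²⁴ kg·m/s.
λ = h/p = 6.626 × 10⁻³⁴ / 2.989 × 10⁻²⁴ = 2.22 × 10⁻¹⁰ m = 222 pm.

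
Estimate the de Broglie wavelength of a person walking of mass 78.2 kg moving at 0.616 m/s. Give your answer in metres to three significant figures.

λ = 1.38 × 10⁻³⁵ m

p = mv = 78.2 × 0.616 = 4.817 × 10¹ kg·m/s.
λ = h/p = 6.626 × 10⁻³⁴ / 4.817 × 10¹ = 1.38 × 10⁻³⁵ m.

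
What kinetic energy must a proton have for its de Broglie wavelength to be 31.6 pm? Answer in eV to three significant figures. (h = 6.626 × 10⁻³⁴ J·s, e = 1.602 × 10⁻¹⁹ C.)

KE = 0.820 eV

p = h/λ = 6.626 × 10⁻³⁴ / 3.160 × 10⁻¹¹ = 2.097 × 10⁻²³ kg·m/s.
KE = p²/(2m) = (2.097 × 10⁻²³)² / (2 × 1.673 × 10⁻²⁷) = 1.314 × 10⁻¹⁹ J = 0.820 eV.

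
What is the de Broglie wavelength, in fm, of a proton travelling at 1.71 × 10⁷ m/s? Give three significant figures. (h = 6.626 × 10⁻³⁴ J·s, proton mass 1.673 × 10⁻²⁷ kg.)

p = mv = 1.673 × 10⁻²⁷ × 1.71 × 10⁷ = 2.861 × 10⁻²⁰ kg·m/s.
λ = h/p = 6.626 × 10⁻³⁴ / 2.861 × 10⁻²⁰ = 2.32 × 10⁻¹⁴ m = 23.2 fm.

λ = 23.2 fm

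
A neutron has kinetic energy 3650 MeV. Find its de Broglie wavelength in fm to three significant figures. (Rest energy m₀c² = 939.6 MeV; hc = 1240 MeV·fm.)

Total energy E = KE + m₀c² = 3650 + 939.6 = 4589.6 MeV.
(pc)² = E² − (m₀c²)² = (4589.6)² − (939.6)² = 2.018 × 10⁷ MeV², so pc = 4492 MeV.
λ = hc/(pc) = 1240 MeV·fm / 4492 MeV = 0.276 fm.

λ = 0.276 fm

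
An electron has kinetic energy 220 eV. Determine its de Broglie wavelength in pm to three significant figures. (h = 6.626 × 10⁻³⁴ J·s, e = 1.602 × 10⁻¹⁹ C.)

KE = 220 eV = 3.524 × 10⁻¹⁷ J.
p = √(2mKE) = √(2 × 9.109 × 10⁻³¹ × 3.524 × 10⁻¹⁷) = 8.013 × 10⁻²⁴ kg·m/s.
λ = h/p = 6.626 × 10⁻³⁴ / 8.013 × 10⁻²⁴ = 8.27 × 10⁻¹¹ m = 82.7 pm.

λ = 82.7 pm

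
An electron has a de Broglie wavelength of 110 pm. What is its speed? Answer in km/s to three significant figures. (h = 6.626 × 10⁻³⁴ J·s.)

v = 6610 km/s

p = h/λ = 6.626 × 10⁻³⁴ / 1.100 × 10⁻¹⁰ = 6.024 × 10⁻²⁴ kg·m/s.
v = p/m = 6.024 × 10⁻²⁴ / 9.109 × 10⁻³¹ = 6.61 × 10⁶ m/s = 6610 km/s.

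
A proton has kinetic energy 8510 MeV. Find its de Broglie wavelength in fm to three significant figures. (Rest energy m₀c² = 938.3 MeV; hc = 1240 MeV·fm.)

λ = 0.132 fm

Total energy E = KE + m₀c² = 8510 + 938.3 = 9448.3 MeV.
(pc)² = E² − (m₀c²)² = (9448.3)² − (938.3)² = 8.839 × 10⁷ MeV², so pc = 9402 MeV.
λ = hc/(pc) = 1240 MeV·fm / 9402 MeV = 0.132 fm.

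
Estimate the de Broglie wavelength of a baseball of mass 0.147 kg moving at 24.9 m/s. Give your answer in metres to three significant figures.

λ = 1.81 × 10⁻³⁴ m

p = mv = 0.147 × 24.9 = 3.660 kg·m/s.
λ = h/p = 6.626 × 10⁻³⁴ / 3.660 = 1.81 × 10⁻³⁴ m.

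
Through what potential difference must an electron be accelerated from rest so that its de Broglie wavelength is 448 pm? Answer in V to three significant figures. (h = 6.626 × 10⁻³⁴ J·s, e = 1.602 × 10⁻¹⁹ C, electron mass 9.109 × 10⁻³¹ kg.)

p = h/λ = 6.626 × 10⁻³⁴ / 4.480 × 10⁻¹⁰ = 1.479 × 10⁻²⁴ kg·m/s.
KE = p²/(2m) = 1.201 × 10⁻¹⁸ J.
V = KE/e = 1.201 × 10⁻¹⁸ / (1.602 × 10⁻¹⁹) = 7.50 V.

V = 7.50 V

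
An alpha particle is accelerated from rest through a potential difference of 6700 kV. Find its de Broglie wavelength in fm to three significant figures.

KE = 2eV = 2 × 1.602 × 10⁻¹⁹ × 6.700 × 10⁶ = 2.147 × 10⁻¹² J.
p = √(2mKE) = √(2 × 6.645 × 10⁻²⁷ × 2.147 × 10⁻¹²) = 1.689 × 10⁻¹⁹ kg·m/s.
λ = h/p = 6.626 × 10⁻³⁴ / 1.689 × 10⁻¹⁹ = 3.92 × 10⁻¹⁵ m = 3.92 fm.

λ = 3.92 fm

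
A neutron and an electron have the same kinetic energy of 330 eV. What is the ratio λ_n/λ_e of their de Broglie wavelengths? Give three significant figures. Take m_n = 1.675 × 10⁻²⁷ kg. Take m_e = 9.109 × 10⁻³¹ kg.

At fixed KE, p = √(2mKE) so λ = h/p ∝ 1/√m.
λ_n/λ_e = √(m_e/m_n) = √(9.109 × 10⁻³¹/1.675 × 10⁻²⁷) = √(5.438 × 10⁻⁴) = 0.0233.

λ_n/λ_e = 0.0233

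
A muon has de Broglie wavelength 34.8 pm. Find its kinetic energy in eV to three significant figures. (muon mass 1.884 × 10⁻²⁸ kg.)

KE = 6.01 eV

p = h/λ = 6.626 × 10⁻³⁴ / 3.480 × 10⁻¹¹ = 1.904 × 10⁻²³ kg·m/s.
KE = p²/(2m) = (1.904 × 10⁻²³)² / (2 × 1.884 × 10⁻²⁸) = 9.621 × 10⁻¹⁹ J = 6.01 eV.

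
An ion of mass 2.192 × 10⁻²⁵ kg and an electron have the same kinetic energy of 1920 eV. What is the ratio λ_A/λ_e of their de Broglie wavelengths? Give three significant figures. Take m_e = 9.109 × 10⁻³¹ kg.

λ_A/λ_e = 2.04 × 10⁻³

At fixed KE, p = √(2mKE) so λ = h/p ∝ 1/√m.
λ_A/λ_e = √(m_e/m_A) = √(9.109 × 10⁻³¹/2.192 × 10⁻²⁵) = √(4.156 × 10⁻⁶) = 2.04 × 10⁻³.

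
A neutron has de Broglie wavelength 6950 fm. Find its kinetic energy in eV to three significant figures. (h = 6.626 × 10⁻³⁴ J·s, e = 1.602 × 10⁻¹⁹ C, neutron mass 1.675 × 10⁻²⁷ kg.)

KE = 16.9 eV

p = h/λ = 6.626 × 10⁻³⁴ / 6.950 × 10⁻¹² = 9.534 × 10⁻²³ kg·m/s.
KE = p²/(2m) = (9.534 × 10⁻²³)² / (2 × 1.675 × 10⁻²⁷) = 2.713 × 10⁻¹⁸ J = 16.9 eV.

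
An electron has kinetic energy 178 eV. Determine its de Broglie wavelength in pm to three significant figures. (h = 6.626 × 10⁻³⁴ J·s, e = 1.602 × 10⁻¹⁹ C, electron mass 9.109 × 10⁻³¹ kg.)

λ = 91.9 pm

KE = 178 eV = 2.852 × 10⁻¹⁷ J.
p = √(2mKE) = √(2 × 9.109 × 10⁻³¹ × 2.852 × 10⁻¹⁷) = 7.208 × 10⁻²⁴ kg·m/s.
λ = h/p = 6.626 × 10⁻³⁴ / 7.208 × 10⁻²⁴ = 9.19 × 10⁻¹¹ m = 91.9 pm.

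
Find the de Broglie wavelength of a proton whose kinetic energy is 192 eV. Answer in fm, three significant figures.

λ = 2070 fm

KE = 192 eV = 3.076 × 10⁻¹⁷ J.
p = √(2mKE) = √(2 × 1.673 × 10⁻²⁷ × 3.076 × 10⁻¹⁷) = 3.208 × 10⁻²² kg·m/s.
λ = h/p = 6.626 × 10⁻³⁴ / 3.208 × 10⁻²² = 2.07 × 10⁻¹² m = 2070 fm.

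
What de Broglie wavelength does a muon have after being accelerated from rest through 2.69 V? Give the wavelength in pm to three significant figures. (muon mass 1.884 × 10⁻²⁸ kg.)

KE = eV = 1.602 × 10⁻¹⁹ × 2.690 = 4.309 × 10⁻¹⁹ J.
p = √(2mKE) = √(2 × 1.884 × 10⁻²⁸ × 4.309 × 10⁻¹⁹) = 1.274 × 10⁻²³ kg·m/s.
λ = h/p = 6.626 × 10⁻³⁴ / 1.274 × 10⁻²³ = 5.20 × 10⁻¹¹ m = 52.0 pm.

λ = 52.0 pm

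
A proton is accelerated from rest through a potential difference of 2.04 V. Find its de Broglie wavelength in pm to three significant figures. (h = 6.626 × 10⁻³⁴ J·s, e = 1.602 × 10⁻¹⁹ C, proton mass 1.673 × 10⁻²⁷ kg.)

λ = 20.0 pm

KE = eV = 1.602 × 10⁻¹⁹ × 2.040 = 3.268 × 10⁻¹⁹ J.
p = √(2mKE) = √(2 × 1.673 × 10⁻²⁷ × 3.268 × 10⁻¹⁹) = 3.307 × 10⁻²³ kg·m/s.
λ = h/p = 6.626 × 10⁻³⁴ / 3.307 × 10⁻²³ = 2.00 × 10⁻¹¹ m = 20.0 pm.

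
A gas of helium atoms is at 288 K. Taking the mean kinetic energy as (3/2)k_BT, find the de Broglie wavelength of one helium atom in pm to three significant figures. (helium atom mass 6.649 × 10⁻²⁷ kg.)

λ = 74.4 pm

KE = (3/2)k_BT = 1.5 × 1.381 × 10⁻²³ × 288 = 5.966 × 10⁻²¹ J.
p = √(2mKE) = √(2 × 6.649 × 10⁻²⁷ × 5.966 × 10⁻²¹) = 8.907 × 10⁻²⁴ kg·m/s.
λ = h/p = 7.44 × 10⁻¹¹ m = 74.4 pm.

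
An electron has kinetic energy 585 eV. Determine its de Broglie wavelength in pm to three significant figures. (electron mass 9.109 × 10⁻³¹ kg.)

KE = 585 eV = 9.372 × 10⁻¹⁷ J.
p = √(2mKE) = √(2 × 9.109 × 10⁻³¹ × 9.372 × 10⁻¹⁷) = 1.307 × 10⁻²³ kg·m/s.
λ = h/p = 6.626 × 10⁻³⁴ / 1.307 × 10⁻²³ = 5.07 × 10⁻¹¹ m = 50.7 pm.

λ = 50.7 pm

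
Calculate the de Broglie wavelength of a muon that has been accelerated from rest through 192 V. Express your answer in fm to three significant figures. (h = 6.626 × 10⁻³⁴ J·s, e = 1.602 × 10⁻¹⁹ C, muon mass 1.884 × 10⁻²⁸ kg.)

KE = eV = 1.602 × 10⁻¹⁹ × 192.0 = 3.076 × 10⁻¹⁷ J.
p = √(2mKE) = √(2 × 1.884 × 10⁻²⁸ × 3.076 × 10⁻¹⁷) = 1.077 × 10⁻²² kg·m/s.
λ = h/p = 6.626 × 10⁻³⁴ / 1.077 × 10⁻²² = 6.15 × 10⁻¹² m = 6150 fm.

λ = 6150 fm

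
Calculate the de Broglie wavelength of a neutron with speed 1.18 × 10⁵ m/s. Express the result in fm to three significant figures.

λ = 3350 fm

p = mv = 1.675 × 10⁻²⁷ × 1.18 × 10⁵ = 1.977 × 10⁻²² kg·m/s.
λ = h/p = 6.626 × 10⁻³⁴ / 1.977 × 10⁻²² = 3.35 × 10⁻¹² m = 3350 fm.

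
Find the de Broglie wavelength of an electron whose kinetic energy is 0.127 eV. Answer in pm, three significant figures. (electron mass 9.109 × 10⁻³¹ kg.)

λ = 3440 pm

KE = 0.127 eV = 2.035 × 10⁻²⁰ J.
p = √(2mKE) = √(2 × 9.109 × 10⁻³¹ × 2.035 × 10⁻²⁰) = 1.925 × 10⁻²⁵ kg·m/s.
λ = h/p = 6.626 × 10⁻³⁴ / 1.925 × 10⁻²⁵ = 3.44 × 10⁻⁹ m = 3440 pm.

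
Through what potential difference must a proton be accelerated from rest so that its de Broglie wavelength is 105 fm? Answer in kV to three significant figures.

p = h/λ = 6.626 × 10⁻³⁴ / 1.050 × 10⁻¹³ = 6.310 × 10⁻²¹ kg·m/s.
KE = p²/(2m) = 1.190 × 10⁻¹⁴ J.
V = KE/e = 1.190 × 10⁻¹⁴ / (1.602 × 10⁻¹⁹) = 74.3 kV.

V = 74.3 kV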